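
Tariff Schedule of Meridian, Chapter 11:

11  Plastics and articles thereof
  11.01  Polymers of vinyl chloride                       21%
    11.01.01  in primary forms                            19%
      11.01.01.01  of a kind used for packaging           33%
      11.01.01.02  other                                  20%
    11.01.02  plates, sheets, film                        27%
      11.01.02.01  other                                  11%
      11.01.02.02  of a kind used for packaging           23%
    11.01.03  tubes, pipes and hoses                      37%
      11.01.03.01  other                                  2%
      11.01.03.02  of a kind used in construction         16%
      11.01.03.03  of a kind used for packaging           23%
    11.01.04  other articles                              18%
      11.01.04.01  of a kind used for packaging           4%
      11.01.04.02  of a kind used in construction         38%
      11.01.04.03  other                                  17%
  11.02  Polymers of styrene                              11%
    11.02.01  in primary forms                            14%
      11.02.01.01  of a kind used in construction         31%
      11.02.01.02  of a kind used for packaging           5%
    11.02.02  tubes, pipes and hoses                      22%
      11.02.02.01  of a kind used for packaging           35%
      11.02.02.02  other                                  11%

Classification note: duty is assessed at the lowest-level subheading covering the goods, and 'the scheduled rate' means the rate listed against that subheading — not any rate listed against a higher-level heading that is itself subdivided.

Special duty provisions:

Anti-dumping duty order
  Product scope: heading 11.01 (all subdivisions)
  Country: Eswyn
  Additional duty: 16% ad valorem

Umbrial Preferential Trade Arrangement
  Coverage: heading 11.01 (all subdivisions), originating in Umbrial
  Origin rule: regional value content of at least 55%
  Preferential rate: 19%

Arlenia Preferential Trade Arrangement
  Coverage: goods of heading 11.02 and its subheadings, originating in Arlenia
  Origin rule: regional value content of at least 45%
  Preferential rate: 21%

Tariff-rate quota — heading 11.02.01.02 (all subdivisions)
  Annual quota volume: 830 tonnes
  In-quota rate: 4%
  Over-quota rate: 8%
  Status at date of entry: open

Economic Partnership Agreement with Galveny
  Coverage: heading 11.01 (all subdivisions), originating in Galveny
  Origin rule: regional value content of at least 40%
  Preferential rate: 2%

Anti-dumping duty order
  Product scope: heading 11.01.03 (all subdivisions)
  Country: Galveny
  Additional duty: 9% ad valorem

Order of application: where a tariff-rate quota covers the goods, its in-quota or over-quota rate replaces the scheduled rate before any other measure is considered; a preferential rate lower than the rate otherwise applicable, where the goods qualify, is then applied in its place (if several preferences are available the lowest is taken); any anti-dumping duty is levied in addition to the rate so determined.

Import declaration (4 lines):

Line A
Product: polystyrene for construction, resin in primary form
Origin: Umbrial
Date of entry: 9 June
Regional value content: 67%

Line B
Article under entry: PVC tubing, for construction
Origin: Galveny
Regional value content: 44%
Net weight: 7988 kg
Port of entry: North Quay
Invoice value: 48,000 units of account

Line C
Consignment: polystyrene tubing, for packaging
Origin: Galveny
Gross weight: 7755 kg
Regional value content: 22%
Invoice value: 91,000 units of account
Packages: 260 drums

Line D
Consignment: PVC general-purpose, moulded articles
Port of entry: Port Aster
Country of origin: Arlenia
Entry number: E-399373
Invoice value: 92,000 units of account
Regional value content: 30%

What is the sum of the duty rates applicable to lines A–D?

94%

Line A: polystyrene → 11.02; resin in primary form → 11.02.01; for construction → 11.02.01.01. Scheduled 31%. Umbrial agreement on 11.01: 11.02.01.01 not covered. → 31%.
Line B: PVC → 11.01; tubing → 11.01.03; for construction → 11.01.03.02. Scheduled 16%. Galveny agreement on 11.01: RVC ≥ 40% → 2% available; preferential 2%; anti-dumping (Galveny, 11.01.03): +9%; total 2% + 9% = 11%. → 11%.
Line C: polystyrene → 11.02; tubing → 11.02.02; for packaging → 11.02.02.01. Scheduled 35%. Galveny agreement on 11.01: 11.02.02.01 not covered. → 35%.
Line D: PVC → 11.01; moulded articles → 11.01.04; general-purpose → 11.01.04.03. Scheduled 17%. Arlenia agreement on 11.02: 11.01.04.03 not covered. → 17%.
Sum: 31% + 11% + 35% + 17% = 94%.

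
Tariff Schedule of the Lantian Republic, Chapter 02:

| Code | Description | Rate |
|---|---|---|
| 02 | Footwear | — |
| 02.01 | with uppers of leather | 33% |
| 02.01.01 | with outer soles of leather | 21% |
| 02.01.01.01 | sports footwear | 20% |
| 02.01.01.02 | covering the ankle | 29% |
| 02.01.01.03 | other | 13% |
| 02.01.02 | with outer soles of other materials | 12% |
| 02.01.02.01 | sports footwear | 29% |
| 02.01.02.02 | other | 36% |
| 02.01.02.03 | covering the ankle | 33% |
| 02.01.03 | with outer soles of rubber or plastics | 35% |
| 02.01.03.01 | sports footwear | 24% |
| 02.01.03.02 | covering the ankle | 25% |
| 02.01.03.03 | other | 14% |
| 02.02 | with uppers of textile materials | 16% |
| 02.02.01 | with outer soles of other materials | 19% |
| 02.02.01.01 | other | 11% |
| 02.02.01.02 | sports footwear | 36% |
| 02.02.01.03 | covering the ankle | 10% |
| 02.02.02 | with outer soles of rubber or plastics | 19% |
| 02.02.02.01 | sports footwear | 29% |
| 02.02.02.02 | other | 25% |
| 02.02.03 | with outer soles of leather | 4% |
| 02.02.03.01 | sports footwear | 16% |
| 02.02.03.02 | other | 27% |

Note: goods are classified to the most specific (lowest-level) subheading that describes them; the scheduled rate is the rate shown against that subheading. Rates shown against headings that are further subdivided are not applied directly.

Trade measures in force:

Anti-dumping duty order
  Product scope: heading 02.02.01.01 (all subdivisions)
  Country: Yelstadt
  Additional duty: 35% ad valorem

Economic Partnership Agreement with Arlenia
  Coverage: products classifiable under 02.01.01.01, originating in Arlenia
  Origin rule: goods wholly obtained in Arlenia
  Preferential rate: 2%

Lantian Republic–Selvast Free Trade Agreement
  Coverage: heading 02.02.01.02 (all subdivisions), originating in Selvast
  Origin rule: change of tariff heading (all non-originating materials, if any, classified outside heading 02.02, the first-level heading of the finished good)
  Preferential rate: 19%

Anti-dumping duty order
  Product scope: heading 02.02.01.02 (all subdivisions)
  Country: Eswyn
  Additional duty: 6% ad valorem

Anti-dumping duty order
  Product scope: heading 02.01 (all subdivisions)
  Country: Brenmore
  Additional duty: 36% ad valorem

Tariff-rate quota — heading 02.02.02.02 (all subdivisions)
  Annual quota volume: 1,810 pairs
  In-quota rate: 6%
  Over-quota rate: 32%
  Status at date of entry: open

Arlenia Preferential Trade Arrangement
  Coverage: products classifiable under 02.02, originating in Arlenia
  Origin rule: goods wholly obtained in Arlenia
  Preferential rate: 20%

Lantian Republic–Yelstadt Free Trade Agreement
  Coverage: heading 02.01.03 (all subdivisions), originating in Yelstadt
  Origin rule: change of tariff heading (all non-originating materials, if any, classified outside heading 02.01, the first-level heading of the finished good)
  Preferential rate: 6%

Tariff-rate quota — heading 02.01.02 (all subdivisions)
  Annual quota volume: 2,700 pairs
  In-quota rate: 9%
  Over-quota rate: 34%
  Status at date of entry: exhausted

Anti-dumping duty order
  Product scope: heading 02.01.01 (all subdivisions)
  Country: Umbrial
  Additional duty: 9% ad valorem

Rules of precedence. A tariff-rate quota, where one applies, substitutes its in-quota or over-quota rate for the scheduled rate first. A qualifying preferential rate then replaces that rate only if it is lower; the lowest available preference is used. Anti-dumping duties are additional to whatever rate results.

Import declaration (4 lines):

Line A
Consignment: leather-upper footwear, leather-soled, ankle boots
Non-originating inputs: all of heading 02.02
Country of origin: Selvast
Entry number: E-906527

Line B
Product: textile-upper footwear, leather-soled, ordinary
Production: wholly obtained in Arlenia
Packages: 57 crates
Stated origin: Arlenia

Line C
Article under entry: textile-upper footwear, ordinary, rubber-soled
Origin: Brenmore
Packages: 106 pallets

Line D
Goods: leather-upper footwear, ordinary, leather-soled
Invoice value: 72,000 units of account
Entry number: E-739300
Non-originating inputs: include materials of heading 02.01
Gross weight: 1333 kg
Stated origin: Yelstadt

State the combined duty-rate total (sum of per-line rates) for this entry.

Line A: leather-upper → 02.01; leather-soled → 02.01.01; ankle boots → 02.01.01.02. Scheduled 29%. Selvast agreement on 02.02.01.02: 02.01.01.02 not covered. → 29%.
Line B: textile-upper → 02.02; leather-soled → 02.02.03; ordinary → 02.02.03.02. Scheduled 27%. Arlenia agreement on 02.01.01.01: 02.02.03.02 not covered; Arlenia agreement on 02.02: wholly obtained → 20% available; preferential 20%. → 20%.
Line C: textile-upper → 02.02; rubber-soled → 02.02.02; ordinary → 02.02.02.02. Scheduled 25%. quota on 02.02.02.02 open → in-quota 6%. → 6%.
Line D: leather-upper → 02.01; leather-soled → 02.01.01; ordinary → 02.01.01.03. Scheduled 13%. Yelstadt agreement on 02.01.03: 02.01.01.03 not covered. → 13%.
Sum: 29% + 20% + 6% + 13% = 68%.

68%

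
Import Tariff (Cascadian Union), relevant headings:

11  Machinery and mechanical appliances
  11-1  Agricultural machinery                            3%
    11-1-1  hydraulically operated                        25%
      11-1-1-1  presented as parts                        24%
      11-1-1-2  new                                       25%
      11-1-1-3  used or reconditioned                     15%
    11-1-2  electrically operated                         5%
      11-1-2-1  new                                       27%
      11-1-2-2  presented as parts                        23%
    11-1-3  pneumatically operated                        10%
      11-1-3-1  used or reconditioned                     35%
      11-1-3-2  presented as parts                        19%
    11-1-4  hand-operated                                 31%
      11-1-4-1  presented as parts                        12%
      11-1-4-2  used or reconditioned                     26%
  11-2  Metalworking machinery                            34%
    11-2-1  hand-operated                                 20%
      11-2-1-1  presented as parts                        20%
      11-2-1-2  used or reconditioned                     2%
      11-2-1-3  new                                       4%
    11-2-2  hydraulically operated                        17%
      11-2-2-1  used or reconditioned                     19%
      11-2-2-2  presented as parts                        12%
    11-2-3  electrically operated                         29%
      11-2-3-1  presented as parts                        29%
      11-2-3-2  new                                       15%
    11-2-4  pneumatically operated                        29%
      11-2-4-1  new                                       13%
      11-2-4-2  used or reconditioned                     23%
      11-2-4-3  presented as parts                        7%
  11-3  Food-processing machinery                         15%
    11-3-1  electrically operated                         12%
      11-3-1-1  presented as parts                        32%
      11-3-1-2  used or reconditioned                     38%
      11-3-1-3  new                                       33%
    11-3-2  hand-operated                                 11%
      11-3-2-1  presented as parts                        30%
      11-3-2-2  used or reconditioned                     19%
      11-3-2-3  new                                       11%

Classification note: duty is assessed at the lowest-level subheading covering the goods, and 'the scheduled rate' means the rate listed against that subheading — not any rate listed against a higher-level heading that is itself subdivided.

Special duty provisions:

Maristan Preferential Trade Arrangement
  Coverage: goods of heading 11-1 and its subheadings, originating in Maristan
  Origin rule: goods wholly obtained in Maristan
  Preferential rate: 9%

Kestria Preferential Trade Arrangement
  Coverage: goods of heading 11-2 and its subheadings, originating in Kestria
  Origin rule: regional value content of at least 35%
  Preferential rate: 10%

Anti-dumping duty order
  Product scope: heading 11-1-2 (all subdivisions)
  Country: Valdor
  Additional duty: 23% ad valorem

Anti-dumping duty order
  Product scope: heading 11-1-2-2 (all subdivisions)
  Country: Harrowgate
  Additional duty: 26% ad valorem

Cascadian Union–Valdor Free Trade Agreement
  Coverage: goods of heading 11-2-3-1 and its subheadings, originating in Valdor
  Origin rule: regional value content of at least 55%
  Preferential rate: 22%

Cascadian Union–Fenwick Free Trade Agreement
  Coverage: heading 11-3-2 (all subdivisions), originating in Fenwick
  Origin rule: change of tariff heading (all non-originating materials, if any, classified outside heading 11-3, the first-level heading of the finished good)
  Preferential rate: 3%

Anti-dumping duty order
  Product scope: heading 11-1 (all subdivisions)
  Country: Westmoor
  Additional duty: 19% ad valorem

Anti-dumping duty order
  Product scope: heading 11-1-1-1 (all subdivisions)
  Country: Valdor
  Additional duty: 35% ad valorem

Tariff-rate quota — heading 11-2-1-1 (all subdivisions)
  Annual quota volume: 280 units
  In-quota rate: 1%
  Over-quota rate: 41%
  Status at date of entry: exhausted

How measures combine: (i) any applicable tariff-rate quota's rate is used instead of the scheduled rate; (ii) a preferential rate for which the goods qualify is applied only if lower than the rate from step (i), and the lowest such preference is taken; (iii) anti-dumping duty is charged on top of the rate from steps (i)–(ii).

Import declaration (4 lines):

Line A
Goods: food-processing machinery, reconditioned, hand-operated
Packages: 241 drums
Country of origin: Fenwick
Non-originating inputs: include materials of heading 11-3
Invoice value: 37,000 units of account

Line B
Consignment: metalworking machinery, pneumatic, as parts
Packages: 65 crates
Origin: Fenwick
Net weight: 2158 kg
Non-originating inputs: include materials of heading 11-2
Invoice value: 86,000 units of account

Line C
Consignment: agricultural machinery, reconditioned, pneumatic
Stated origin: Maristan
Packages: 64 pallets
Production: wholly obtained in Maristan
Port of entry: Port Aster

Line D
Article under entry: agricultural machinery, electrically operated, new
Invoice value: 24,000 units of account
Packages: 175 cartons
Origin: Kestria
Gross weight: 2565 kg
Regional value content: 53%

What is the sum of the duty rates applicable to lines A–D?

62%

Line A: food-processing → 11-3; hand-operated → 11-3-2; reconditioned → 11-3-2-2. Scheduled 19%. Fenwick agreement on 11-3-2: CTH not met. → 19%.
Line B: metalworking → 11-2; pneumatic → 11-2-4; as parts → 11-2-4-3. Scheduled 7%. Fenwick agreement on 11-3-2: 11-2-4-3 not covered. → 7%.
Line C: agricultural → 11-1; pneumatic → 11-1-3; reconditioned → 11-1-3-1. Scheduled 35%. Maristan agreement on 11-1: wholly obtained → 9% available; preferential 9%. → 9%.
Line D: agricultural → 11-1; electrically operated → 11-1-2; new → 11-1-2-1. Scheduled 27%. Kestria agreement on 11-2: 11-1-2-1 not covered. → 27%.
Sum: 19% + 7% + 9% + 27% = 62%.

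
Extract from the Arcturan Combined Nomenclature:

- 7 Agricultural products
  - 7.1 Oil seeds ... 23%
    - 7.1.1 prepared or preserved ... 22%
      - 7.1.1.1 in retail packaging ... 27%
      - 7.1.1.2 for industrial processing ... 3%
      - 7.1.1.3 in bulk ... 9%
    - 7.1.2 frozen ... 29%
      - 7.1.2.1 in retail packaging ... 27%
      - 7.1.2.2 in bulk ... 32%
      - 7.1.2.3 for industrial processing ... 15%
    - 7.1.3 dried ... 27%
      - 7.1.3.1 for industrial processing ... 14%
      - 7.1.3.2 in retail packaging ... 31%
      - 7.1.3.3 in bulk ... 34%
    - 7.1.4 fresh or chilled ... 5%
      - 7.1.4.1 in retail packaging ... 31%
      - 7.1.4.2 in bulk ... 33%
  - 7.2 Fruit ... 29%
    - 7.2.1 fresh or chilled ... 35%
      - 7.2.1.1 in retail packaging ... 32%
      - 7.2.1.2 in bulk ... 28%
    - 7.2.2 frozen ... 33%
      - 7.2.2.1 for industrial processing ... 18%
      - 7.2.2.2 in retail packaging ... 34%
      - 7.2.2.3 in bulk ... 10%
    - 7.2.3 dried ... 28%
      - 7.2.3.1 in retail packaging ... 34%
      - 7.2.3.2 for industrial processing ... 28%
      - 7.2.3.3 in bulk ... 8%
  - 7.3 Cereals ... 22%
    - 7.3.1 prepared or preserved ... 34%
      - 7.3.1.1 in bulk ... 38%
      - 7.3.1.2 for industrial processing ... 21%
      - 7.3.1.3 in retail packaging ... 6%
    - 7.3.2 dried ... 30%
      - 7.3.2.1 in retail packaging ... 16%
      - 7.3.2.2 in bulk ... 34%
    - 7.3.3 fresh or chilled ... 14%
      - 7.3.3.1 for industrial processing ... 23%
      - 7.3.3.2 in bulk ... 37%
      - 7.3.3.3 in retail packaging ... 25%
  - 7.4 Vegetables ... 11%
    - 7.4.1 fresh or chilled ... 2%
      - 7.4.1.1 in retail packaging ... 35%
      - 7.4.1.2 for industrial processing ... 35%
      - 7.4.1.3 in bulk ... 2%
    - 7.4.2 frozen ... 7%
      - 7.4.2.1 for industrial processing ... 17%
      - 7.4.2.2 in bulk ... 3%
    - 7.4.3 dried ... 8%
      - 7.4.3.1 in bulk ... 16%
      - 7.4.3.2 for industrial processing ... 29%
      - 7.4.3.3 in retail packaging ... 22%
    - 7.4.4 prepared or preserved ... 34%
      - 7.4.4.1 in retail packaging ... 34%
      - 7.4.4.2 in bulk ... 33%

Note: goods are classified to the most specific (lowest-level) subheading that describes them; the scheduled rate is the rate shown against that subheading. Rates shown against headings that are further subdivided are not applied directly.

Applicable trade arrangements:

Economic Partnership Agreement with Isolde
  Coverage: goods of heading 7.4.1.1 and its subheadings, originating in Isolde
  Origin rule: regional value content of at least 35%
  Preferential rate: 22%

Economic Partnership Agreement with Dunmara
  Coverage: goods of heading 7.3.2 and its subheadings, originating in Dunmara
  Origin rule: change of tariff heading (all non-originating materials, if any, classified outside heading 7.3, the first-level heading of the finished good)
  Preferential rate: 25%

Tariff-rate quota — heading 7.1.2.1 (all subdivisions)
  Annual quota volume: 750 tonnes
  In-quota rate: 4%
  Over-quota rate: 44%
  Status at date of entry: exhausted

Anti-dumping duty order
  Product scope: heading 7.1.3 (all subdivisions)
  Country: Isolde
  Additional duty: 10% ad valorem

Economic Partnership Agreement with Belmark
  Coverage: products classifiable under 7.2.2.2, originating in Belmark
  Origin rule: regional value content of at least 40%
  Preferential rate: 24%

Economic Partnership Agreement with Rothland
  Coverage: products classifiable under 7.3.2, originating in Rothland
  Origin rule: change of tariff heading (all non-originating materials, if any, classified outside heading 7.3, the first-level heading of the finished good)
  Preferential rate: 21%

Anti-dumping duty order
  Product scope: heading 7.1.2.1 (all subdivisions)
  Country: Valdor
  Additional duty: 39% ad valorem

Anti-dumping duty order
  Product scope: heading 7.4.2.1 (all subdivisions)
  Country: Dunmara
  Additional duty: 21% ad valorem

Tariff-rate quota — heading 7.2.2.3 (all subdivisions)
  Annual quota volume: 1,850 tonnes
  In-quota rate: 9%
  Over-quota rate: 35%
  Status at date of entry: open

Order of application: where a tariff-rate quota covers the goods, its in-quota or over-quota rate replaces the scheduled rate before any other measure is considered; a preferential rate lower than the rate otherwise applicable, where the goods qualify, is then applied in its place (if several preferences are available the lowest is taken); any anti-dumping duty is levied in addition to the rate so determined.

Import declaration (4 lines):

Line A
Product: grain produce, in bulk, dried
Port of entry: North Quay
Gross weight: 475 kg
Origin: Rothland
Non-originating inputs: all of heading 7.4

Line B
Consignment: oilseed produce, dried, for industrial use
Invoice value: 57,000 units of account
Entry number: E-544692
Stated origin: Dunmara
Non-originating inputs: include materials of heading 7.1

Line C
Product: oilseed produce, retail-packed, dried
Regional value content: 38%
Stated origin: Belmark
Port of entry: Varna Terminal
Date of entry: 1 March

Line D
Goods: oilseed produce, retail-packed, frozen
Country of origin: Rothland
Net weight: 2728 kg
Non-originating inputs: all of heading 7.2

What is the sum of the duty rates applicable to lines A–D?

110%

Line A: grain → 7.3; dried → 7.3.2; in bulk → 7.3.2.2. Scheduled 34%. Rothland agreement on 7.3.2: CTH met → 21% available; preferential 21%. → 21%.
Line B: oilseed → 7.1; dried → 7.1.3; for industrial use → 7.1.3.1. Scheduled 14%. Dunmara agreement on 7.3.2: 7.1.3.1 not covered. → 14%.
Line C: oilseed → 7.1; dried → 7.1.3; retail-packed → 7.1.3.2. Scheduled 31%. Belmark agreement on 7.2.2.2: 7.1.3.2 not covered. → 31%.
Line D: oilseed → 7.1; frozen → 7.1.2; retail-packed → 7.1.2.1. Scheduled 27%. quota on 7.1.2.1 exhausted → over-quota 44%; Rothland agreement on 7.3.2: 7.1.2.1 not covered. → 44%.
Sum: 21% + 14% + 31% + 44% = 110%.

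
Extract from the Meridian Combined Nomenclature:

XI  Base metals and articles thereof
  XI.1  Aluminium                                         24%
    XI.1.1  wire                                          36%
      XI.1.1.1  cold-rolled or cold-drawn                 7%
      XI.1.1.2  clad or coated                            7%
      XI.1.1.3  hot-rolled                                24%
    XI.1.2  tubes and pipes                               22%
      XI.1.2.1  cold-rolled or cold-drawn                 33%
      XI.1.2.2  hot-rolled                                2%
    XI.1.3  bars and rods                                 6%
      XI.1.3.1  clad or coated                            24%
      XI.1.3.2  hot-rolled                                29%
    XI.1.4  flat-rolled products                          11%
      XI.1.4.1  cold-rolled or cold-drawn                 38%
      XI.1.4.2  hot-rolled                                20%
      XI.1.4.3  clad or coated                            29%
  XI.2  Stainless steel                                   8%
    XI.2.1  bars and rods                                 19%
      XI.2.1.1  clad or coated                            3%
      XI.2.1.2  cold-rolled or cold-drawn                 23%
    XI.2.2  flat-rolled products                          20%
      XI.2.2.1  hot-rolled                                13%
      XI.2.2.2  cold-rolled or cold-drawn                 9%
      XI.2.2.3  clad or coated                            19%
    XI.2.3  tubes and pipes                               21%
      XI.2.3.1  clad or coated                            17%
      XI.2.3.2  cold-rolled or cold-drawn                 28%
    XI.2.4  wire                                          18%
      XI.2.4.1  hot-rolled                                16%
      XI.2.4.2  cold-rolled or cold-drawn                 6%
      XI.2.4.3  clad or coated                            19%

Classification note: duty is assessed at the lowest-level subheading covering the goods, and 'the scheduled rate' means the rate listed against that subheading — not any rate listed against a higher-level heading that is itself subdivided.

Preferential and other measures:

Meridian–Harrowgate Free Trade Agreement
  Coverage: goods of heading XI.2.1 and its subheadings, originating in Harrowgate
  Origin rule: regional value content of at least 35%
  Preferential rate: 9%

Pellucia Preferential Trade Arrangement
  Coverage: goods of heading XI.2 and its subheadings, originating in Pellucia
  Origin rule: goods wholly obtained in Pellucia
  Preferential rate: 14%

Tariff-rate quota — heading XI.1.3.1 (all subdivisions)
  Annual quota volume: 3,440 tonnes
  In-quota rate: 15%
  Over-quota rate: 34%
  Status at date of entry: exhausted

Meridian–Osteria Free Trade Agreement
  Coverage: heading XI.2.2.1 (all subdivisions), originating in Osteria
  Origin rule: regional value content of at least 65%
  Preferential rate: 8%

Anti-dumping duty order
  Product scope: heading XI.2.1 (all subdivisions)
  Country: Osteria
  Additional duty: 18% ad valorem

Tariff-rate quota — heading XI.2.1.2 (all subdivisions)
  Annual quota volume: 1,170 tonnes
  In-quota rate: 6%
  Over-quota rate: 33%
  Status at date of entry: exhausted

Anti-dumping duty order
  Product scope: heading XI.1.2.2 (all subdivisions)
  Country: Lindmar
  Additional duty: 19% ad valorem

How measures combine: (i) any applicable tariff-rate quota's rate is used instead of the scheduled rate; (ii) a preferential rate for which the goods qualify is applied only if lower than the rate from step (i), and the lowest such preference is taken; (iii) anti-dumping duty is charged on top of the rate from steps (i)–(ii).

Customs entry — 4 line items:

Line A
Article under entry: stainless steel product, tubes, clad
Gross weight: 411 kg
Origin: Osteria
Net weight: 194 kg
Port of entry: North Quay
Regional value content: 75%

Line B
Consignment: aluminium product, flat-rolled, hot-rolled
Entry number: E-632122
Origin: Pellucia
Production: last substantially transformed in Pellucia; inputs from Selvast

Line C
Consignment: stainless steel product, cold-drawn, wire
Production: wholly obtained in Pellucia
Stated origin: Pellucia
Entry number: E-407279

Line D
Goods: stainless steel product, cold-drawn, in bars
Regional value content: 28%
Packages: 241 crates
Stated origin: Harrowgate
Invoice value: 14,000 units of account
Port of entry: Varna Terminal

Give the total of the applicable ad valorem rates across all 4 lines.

Line A: stainless steel → XI.2; tubes → XI.2.3; clad → XI.2.3.1. Scheduled 17%. Osteria agreement on XI.2.2.1: XI.2.3.1 not covered. → 17%.
Line B: aluminium → XI.1; flat-rolled → XI.1.4; hot-rolled → XI.1.4.2. Scheduled 20%. Pellucia agreement on XI.2: XI.1.4.2 not covered. → 20%.
Line C: stainless steel → XI.2; wire → XI.2.4; cold-drawn → XI.2.4.2. Scheduled 6%. Pellucia agreement on XI.2: wholly obtained → 14% available; preference 14% not lower than 6% → no reduction. → 6%.
Line D: stainless steel → XI.2; in bars → XI.2.1; cold-drawn → XI.2.1.2. Scheduled 23%. quota on XI.2.1.2 exhausted → over-quota 33%; Harrowgate agreement on XI.2.1: RVC < 35%. → 33%.
Sum: 17% + 20% + 6% + 33% = 76%.

76%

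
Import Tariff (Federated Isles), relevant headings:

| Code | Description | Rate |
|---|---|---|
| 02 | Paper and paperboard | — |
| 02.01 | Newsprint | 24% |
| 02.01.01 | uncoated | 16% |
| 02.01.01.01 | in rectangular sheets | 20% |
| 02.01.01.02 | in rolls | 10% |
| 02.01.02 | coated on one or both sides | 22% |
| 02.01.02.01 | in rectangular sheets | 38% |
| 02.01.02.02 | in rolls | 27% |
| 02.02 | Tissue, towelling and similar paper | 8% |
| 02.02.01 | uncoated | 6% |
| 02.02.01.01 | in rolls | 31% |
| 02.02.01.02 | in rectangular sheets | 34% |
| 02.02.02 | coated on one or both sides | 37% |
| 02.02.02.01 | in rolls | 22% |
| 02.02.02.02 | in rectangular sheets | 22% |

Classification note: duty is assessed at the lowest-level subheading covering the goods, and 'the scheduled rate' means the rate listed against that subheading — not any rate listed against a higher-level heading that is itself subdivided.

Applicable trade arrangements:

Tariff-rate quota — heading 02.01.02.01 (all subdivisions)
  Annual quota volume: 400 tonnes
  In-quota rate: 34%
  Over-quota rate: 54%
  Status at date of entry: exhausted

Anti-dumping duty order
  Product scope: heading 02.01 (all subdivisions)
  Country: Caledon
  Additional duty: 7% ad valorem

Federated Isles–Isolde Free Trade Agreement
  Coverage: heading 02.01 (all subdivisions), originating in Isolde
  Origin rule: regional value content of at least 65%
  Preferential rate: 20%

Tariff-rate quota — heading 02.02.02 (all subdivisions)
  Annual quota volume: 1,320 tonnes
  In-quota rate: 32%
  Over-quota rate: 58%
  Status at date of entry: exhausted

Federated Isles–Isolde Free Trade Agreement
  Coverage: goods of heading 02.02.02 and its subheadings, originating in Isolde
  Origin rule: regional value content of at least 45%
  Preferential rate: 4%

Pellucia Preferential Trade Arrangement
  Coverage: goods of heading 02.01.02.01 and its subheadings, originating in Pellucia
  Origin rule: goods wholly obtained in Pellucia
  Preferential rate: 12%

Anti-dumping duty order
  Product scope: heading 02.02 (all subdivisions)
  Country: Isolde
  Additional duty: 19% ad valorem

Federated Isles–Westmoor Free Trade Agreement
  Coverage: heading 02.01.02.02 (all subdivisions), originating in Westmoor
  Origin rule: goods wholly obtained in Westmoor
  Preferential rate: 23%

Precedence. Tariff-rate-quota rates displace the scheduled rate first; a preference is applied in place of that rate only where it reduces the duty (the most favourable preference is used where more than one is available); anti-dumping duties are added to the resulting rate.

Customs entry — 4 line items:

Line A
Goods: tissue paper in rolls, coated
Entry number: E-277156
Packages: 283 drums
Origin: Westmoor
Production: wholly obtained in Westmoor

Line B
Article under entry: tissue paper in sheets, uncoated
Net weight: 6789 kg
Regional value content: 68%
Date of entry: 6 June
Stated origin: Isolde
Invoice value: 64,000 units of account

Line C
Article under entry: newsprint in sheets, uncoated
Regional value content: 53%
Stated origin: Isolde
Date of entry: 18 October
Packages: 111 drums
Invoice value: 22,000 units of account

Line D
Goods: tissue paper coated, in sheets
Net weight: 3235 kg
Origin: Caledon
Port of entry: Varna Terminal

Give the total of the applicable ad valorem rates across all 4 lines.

Line A: tissue paper → 02.02; coated → 02.02.02; in rolls → 02.02.02.01. Scheduled 22%. quota on 02.02.02 exhausted → over-quota 58%; Westmoor agreement on 02.01.02.02: 02.02.02.01 not covered. → 58%.
Line B: tissue paper → 02.02; uncoated → 02.02.01; in sheets → 02.02.01.02. Scheduled 34%. Isolde agreement on 02.01: 02.02.01.02 not covered; Isolde agreement on 02.02.02: 02.02.01.02 not covered; anti-dumping (Isolde, 02.02): +19%; total 34% + 19% = 53%. → 53%.
Line C: newsprint → 02.01; uncoated → 02.01.01; in sheets → 02.01.01.01. Scheduled 20%. Isolde agreement on 02.01: RVC < 65%; Isolde agreement on 02.02.02: 02.01.01.01 not covered. → 20%.
Line D: tissue paper → 02.02; coated → 02.02.02; in sheets → 02.02.02.02. Scheduled 22%. quota on 02.02.02 exhausted → over-quota 58%. → 58%.
Sum: 58% + 53% + 20% + 58% = 189%.

189%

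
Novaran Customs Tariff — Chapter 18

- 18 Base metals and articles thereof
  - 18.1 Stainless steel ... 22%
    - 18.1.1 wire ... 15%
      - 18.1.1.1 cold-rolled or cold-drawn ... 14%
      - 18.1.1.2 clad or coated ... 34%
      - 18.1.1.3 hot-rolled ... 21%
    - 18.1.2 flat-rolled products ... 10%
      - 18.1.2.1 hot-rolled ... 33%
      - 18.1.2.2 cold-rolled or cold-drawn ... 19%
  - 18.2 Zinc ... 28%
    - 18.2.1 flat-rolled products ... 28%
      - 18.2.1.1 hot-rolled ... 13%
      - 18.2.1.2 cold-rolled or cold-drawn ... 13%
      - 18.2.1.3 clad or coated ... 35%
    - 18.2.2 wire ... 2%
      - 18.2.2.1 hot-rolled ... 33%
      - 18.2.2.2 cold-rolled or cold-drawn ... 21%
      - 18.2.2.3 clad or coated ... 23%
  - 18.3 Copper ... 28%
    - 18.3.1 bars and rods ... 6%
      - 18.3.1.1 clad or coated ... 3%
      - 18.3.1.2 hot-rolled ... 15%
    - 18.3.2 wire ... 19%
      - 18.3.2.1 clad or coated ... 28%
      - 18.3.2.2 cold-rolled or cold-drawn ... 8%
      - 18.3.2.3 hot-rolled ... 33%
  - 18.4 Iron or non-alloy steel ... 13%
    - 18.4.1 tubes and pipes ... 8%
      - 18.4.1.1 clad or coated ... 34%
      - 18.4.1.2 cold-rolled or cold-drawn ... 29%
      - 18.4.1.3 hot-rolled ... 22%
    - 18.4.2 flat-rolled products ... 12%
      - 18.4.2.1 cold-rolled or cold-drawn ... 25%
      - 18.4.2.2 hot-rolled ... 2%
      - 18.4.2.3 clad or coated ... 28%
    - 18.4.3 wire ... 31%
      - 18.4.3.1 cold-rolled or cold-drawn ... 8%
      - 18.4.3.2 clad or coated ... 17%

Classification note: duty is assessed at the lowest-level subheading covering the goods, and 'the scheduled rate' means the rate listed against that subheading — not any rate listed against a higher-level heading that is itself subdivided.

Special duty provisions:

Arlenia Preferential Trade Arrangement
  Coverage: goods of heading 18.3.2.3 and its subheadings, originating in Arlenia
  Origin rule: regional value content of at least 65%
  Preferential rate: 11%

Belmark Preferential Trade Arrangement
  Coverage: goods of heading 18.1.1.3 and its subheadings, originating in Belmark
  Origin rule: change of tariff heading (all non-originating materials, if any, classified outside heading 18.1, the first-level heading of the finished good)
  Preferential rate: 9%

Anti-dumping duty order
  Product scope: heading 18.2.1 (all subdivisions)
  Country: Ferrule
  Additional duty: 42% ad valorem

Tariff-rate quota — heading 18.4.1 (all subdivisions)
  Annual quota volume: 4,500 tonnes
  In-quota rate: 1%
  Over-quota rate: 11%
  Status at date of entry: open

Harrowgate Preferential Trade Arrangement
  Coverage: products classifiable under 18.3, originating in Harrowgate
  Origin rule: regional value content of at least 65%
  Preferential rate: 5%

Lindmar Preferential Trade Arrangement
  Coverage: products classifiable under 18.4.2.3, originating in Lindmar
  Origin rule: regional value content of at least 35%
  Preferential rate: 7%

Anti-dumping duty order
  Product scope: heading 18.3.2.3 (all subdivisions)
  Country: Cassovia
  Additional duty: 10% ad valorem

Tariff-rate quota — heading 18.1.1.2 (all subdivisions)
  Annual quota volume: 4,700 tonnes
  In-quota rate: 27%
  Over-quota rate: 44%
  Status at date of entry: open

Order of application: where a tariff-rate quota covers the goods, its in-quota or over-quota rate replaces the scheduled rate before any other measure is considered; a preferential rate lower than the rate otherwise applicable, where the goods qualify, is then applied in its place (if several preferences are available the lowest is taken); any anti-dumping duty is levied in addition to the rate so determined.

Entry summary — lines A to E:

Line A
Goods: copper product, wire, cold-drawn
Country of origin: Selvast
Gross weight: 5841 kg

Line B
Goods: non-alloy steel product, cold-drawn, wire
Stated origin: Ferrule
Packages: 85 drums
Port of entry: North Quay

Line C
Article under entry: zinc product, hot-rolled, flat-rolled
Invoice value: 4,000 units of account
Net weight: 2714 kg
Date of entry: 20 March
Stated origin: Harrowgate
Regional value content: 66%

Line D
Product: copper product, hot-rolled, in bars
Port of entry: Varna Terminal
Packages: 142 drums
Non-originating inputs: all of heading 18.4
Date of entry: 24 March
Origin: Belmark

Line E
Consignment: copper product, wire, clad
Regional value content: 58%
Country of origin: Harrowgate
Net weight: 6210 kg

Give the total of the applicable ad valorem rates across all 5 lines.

72%

Line A: copper → 18.3; wire → 18.3.2; cold-drawn → 18.3.2.2. Scheduled 8%. No special measure applies. → 8%.
Line B: non-alloy steel → 18.4; wire → 18.4.3; cold-drawn → 18.4.3.1. Scheduled 8%. No special measure applies. → 8%.
Line C: zinc → 18.2; flat-rolled → 18.2.1; hot-rolled → 18.2.1.1. Scheduled 13%. Harrowgate agreement on 18.3: 18.2.1.1 not covered. → 13%.
Line D: copper → 18.3; in bars → 18.3.1; hot-rolled → 18.3.1.2. Scheduled 15%. Belmark agreement on 18.1.1.3: 18.3.1.2 not covered. → 15%.
Line E: copper → 18.3; wire → 18.3.2; clad → 18.3.2.1. Scheduled 28%. Harrowgate agreement on 18.3: RVC < 65%. → 28%.
Sum: 8% + 8% + 13% + 15% + 28% = 72%.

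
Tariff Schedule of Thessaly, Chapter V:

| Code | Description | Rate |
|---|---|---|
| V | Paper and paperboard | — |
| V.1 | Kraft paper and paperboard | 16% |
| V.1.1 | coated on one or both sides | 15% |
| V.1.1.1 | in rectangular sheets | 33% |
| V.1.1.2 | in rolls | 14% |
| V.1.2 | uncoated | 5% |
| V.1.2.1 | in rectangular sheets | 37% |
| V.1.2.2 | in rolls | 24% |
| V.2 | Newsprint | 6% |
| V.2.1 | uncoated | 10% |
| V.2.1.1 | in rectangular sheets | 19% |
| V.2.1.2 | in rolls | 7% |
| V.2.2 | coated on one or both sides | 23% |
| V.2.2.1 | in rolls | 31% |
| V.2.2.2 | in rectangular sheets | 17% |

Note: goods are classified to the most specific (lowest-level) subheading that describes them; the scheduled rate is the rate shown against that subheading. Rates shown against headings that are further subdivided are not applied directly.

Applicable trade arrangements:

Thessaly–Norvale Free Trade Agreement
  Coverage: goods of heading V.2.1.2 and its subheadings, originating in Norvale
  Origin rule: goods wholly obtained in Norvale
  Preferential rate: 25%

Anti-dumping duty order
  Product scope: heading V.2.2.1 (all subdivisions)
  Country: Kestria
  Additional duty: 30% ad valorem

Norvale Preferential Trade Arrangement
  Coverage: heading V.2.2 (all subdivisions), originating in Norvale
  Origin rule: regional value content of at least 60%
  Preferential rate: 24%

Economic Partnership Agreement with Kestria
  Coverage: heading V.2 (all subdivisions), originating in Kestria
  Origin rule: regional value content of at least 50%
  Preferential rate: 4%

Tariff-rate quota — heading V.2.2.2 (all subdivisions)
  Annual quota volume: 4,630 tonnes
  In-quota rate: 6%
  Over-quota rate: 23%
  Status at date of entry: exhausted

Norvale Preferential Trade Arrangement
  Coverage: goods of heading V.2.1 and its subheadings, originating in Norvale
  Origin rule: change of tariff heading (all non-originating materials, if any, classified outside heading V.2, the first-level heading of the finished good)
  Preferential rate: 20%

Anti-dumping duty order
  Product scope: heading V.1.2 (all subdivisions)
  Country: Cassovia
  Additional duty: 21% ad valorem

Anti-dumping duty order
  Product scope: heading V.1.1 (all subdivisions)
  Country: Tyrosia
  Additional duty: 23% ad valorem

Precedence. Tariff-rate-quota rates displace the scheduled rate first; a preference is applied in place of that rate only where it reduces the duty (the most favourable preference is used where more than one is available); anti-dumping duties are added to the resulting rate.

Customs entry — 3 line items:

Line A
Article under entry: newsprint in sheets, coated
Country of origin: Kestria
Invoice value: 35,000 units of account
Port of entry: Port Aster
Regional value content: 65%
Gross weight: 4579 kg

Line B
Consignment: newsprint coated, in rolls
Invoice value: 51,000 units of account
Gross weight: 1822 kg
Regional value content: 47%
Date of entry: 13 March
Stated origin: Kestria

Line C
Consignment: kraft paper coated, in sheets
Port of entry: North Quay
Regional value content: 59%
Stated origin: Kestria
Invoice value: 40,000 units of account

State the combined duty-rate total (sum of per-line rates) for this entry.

Line A: newsprint → V.2; coated → V.2.2; in sheets → V.2.2.2. Scheduled 17%. quota on V.2.2.2 exhausted → over-quota 23%; Kestria agreement on V.2: RVC ≥ 50% → 4% available; preferential 4%. → 4%.
Line B: newsprint → V.2; coated → V.2.2; in rolls → V.2.2.1. Scheduled 31%. Kestria agreement on V.2: RVC < 50%; anti-dumping (Kestria, V.2.2.1): +30%; total 31% + 30% = 61%. → 61%.
Line C: kraft paper → V.1; coated → V.1.1; in sheets → V.1.1.1. Scheduled 33%. Kestria agreement on V.2: V.1.1.1 not covered. → 33%.
Sum: 4% + 61% + 33% = 98%.

98%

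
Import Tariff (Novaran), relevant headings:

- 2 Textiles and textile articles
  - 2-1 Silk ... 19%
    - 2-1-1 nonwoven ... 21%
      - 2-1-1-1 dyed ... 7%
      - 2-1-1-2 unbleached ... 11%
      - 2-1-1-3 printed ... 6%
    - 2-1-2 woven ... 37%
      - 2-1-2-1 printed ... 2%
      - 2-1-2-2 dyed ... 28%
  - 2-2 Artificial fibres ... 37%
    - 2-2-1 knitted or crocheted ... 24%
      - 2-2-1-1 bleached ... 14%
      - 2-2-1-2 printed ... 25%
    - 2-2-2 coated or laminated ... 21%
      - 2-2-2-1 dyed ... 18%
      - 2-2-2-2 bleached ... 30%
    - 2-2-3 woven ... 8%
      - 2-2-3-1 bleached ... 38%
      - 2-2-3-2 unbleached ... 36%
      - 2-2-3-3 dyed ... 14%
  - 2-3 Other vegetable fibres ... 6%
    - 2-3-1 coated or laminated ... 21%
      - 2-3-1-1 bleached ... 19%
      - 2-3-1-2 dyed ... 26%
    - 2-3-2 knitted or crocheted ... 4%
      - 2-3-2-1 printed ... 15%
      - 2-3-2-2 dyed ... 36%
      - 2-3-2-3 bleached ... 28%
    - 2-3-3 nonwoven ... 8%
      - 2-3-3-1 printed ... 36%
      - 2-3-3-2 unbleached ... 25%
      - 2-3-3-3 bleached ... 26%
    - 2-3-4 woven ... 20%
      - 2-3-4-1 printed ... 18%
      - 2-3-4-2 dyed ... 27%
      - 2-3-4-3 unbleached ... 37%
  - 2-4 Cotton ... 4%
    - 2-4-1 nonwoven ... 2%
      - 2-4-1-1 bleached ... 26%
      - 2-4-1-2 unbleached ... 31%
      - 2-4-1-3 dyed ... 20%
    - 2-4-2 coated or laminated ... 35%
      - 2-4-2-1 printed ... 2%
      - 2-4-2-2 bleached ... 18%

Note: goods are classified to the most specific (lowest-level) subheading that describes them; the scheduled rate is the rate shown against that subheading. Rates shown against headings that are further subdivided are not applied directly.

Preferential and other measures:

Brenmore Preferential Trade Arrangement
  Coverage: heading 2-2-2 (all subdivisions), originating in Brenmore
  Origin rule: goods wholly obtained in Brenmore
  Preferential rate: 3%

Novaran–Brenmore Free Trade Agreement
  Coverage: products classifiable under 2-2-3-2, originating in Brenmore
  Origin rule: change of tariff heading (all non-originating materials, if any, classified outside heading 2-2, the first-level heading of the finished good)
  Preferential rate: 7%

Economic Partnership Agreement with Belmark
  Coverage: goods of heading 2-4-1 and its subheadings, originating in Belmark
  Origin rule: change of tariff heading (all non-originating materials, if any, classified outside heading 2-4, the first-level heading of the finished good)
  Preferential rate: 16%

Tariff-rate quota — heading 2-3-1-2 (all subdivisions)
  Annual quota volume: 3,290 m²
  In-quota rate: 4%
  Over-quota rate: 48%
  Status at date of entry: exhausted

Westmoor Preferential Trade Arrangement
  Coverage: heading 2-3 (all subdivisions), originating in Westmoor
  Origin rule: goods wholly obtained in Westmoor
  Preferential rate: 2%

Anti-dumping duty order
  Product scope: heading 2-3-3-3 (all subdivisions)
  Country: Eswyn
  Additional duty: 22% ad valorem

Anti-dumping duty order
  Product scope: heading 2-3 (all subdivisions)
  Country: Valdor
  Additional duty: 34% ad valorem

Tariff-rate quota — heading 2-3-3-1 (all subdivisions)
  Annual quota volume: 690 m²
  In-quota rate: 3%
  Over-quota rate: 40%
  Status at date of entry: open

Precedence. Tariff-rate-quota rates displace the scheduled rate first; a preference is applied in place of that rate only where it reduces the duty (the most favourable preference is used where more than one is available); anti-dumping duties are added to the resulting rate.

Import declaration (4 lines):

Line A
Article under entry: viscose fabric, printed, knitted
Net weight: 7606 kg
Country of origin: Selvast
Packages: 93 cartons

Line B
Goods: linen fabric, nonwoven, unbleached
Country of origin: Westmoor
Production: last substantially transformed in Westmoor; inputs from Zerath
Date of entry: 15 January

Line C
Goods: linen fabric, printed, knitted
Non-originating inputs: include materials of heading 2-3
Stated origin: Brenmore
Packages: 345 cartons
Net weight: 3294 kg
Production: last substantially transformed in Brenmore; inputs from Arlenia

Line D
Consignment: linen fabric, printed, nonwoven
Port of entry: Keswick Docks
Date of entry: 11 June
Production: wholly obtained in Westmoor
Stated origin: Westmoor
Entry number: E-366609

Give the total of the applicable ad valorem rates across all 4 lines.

67%

Line A: viscose → 2-2; knitted → 2-2-1; printed → 2-2-1-2. Scheduled 25%. No special measure applies. → 25%.
Line B: linen → 2-3; nonwoven → 2-3-3; unbleached → 2-3-3-2. Scheduled 25%. Westmoor agreement on 2-3: not wholly obtained. → 25%.
Line C: linen → 2-3; knitted → 2-3-2; printed → 2-3-2-1. Scheduled 15%. Brenmore agreement on 2-2-2: 2-3-2-1 not covered; Brenmore agreement on 2-2-3-2: 2-3-2-1 not covered. → 15%.
Line D: linen → 2-3; nonwoven → 2-3-3; printed → 2-3-3-1. Scheduled 36%. quota on 2-3-3-1 open → in-quota 3%; Westmoor agreement on 2-3: wholly obtained → 2% available; preferential 2%. → 2%.
Sum: 25% + 25% + 15% + 2% = 67%.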